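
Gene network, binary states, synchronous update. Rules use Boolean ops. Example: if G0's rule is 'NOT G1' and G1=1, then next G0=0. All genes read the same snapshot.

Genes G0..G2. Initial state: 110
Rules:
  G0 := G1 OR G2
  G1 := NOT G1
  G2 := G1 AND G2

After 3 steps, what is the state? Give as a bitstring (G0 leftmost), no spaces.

Step 1: G0=G1|G2=1|0=1 G1=NOT G1=NOT 1=0 G2=G1&G2=1&0=0 -> 100
Step 2: G0=G1|G2=0|0=0 G1=NOT G1=NOT 0=1 G2=G1&G2=0&0=0 -> 010
Step 3: G0=G1|G2=1|0=1 G1=NOT G1=NOT 1=0 G2=G1&G2=1&0=0 -> 100

100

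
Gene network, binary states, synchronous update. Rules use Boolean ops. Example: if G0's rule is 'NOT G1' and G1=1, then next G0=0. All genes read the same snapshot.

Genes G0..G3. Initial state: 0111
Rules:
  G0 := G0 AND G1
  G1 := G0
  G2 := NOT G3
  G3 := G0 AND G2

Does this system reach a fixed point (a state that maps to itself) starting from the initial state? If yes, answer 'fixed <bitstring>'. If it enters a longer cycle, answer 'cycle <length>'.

Answer: fixed 0010

Derivation:
Step 0: 0111
Step 1: G0=G0&G1=0&1=0 G1=G0=0 G2=NOT G3=NOT 1=0 G3=G0&G2=0&1=0 -> 0000
Step 2: G0=G0&G1=0&0=0 G1=G0=0 G2=NOT G3=NOT 0=1 G3=G0&G2=0&0=0 -> 0010
Step 3: G0=G0&G1=0&0=0 G1=G0=0 G2=NOT G3=NOT 0=1 G3=G0&G2=0&1=0 -> 0010
Fixed point reached at step 2: 0010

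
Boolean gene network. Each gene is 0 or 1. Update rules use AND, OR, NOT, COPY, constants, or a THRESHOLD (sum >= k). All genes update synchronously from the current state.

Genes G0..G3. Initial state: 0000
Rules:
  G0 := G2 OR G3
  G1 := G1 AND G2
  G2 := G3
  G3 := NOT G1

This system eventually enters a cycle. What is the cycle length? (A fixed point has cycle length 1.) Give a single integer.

Step 0: 0000
Step 1: G0=G2|G3=0|0=0 G1=G1&G2=0&0=0 G2=G3=0 G3=NOT G1=NOT 0=1 -> 0001
Step 2: G0=G2|G3=0|1=1 G1=G1&G2=0&0=0 G2=G3=1 G3=NOT G1=NOT 0=1 -> 1011
Step 3: G0=G2|G3=1|1=1 G1=G1&G2=0&1=0 G2=G3=1 G3=NOT G1=NOT 0=1 -> 1011
State from step 3 equals state from step 2 -> cycle length 1

Answer: 1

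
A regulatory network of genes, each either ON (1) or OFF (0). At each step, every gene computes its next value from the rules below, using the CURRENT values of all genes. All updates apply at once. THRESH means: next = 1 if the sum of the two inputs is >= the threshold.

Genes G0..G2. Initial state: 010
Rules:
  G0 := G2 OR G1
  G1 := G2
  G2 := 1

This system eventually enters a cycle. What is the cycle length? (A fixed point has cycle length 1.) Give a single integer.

Answer: 1

Derivation:
Step 0: 010
Step 1: G0=G2|G1=0|1=1 G1=G2=0 G2=1(const) -> 101
Step 2: G0=G2|G1=1|0=1 G1=G2=1 G2=1(const) -> 111
Step 3: G0=G2|G1=1|1=1 G1=G2=1 G2=1(const) -> 111
State from step 3 equals state from step 2 -> cycle length 1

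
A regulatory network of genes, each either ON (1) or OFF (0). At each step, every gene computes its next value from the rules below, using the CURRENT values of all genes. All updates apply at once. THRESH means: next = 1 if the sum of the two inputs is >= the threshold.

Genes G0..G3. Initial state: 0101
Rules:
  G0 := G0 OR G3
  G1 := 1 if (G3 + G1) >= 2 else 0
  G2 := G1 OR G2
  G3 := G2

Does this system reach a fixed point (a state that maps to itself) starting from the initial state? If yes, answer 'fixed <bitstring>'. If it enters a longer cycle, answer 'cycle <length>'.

Answer: fixed 1011

Derivation:
Step 0: 0101
Step 1: G0=G0|G3=0|1=1 G1=(1+1>=2)=1 G2=G1|G2=1|0=1 G3=G2=0 -> 1110
Step 2: G0=G0|G3=1|0=1 G1=(0+1>=2)=0 G2=G1|G2=1|1=1 G3=G2=1 -> 1011
Step 3: G0=G0|G3=1|1=1 G1=(1+0>=2)=0 G2=G1|G2=0|1=1 G3=G2=1 -> 1011
Fixed point reached at step 2: 1011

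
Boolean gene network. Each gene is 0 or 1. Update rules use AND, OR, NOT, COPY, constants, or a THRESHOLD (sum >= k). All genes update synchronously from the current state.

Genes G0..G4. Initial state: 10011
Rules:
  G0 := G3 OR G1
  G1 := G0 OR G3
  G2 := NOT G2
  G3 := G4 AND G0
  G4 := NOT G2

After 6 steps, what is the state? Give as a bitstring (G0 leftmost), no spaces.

Step 1: G0=G3|G1=1|0=1 G1=G0|G3=1|1=1 G2=NOT G2=NOT 0=1 G3=G4&G0=1&1=1 G4=NOT G2=NOT 0=1 -> 11111
Step 2: G0=G3|G1=1|1=1 G1=G0|G3=1|1=1 G2=NOT G2=NOT 1=0 G3=G4&G0=1&1=1 G4=NOT G2=NOT 1=0 -> 11010
Step 3: G0=G3|G1=1|1=1 G1=G0|G3=1|1=1 G2=NOT G2=NOT 0=1 G3=G4&G0=0&1=0 G4=NOT G2=NOT 0=1 -> 11101
Step 4: G0=G3|G1=0|1=1 G1=G0|G3=1|0=1 G2=NOT G2=NOT 1=0 G3=G4&G0=1&1=1 G4=NOT G2=NOT 1=0 -> 11010
Step 5: G0=G3|G1=1|1=1 G1=G0|G3=1|1=1 G2=NOT G2=NOT 0=1 G3=G4&G0=0&1=0 G4=NOT G2=NOT 0=1 -> 11101
Step 6: G0=G3|G1=0|1=1 G1=G0|G3=1|0=1 G2=NOT G2=NOT 1=0 G3=G4&G0=1&1=1 G4=NOT G2=NOT 1=0 -> 11010

11010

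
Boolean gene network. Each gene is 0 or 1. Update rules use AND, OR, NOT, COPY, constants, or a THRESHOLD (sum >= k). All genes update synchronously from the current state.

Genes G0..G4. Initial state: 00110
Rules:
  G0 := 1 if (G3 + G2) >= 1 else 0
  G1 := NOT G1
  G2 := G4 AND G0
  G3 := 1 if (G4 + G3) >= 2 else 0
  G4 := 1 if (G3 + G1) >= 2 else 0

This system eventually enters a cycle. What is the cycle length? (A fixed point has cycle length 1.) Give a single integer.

Step 0: 00110
Step 1: G0=(1+1>=1)=1 G1=NOT G1=NOT 0=1 G2=G4&G0=0&0=0 G3=(0+1>=2)=0 G4=(1+0>=2)=0 -> 11000
Step 2: G0=(0+0>=1)=0 G1=NOT G1=NOT 1=0 G2=G4&G0=0&1=0 G3=(0+0>=2)=0 G4=(0+1>=2)=0 -> 00000
Step 3: G0=(0+0>=1)=0 G1=NOT G1=NOT 0=1 G2=G4&G0=0&0=0 G3=(0+0>=2)=0 G4=(0+0>=2)=0 -> 01000
Step 4: G0=(0+0>=1)=0 G1=NOT G1=NOT 1=0 G2=G4&G0=0&0=0 G3=(0+0>=2)=0 G4=(0+1>=2)=0 -> 00000
State from step 4 equals state from step 2 -> cycle length 2

Answer: 2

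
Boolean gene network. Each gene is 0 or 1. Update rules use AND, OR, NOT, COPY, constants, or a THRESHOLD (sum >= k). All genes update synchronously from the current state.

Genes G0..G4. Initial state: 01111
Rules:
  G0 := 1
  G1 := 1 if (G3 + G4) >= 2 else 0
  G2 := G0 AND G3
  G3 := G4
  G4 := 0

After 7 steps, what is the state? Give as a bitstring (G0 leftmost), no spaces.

Step 1: G0=1(const) G1=(1+1>=2)=1 G2=G0&G3=0&1=0 G3=G4=1 G4=0(const) -> 11010
Step 2: G0=1(const) G1=(1+0>=2)=0 G2=G0&G3=1&1=1 G3=G4=0 G4=0(const) -> 10100
Step 3: G0=1(const) G1=(0+0>=2)=0 G2=G0&G3=1&0=0 G3=G4=0 G4=0(const) -> 10000
Step 4: G0=1(const) G1=(0+0>=2)=0 G2=G0&G3=1&0=0 G3=G4=0 G4=0(const) -> 10000
Step 5: G0=1(const) G1=(0+0>=2)=0 G2=G0&G3=1&0=0 G3=G4=0 G4=0(const) -> 10000
Step 6: G0=1(const) G1=(0+0>=2)=0 G2=G0&G3=1&0=0 G3=G4=0 G4=0(const) -> 10000
Step 7: G0=1(const) G1=(0+0>=2)=0 G2=G0&G3=1&0=0 G3=G4=0 G4=0(const) -> 10000

10000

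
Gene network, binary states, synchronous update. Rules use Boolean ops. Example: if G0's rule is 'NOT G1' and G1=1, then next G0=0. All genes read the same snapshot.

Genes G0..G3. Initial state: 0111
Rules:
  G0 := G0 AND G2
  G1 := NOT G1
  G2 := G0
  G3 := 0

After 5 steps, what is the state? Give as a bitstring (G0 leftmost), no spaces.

Step 1: G0=G0&G2=0&1=0 G1=NOT G1=NOT 1=0 G2=G0=0 G3=0(const) -> 0000
Step 2: G0=G0&G2=0&0=0 G1=NOT G1=NOT 0=1 G2=G0=0 G3=0(const) -> 0100
Step 3: G0=G0&G2=0&0=0 G1=NOT G1=NOT 1=0 G2=G0=0 G3=0(const) -> 0000
Step 4: G0=G0&G2=0&0=0 G1=NOT G1=NOT 0=1 G2=G0=0 G3=0(const) -> 0100
Step 5: G0=G0&G2=0&0=0 G1=NOT G1=NOT 1=0 G2=G0=0 G3=0(const) -> 0000

0000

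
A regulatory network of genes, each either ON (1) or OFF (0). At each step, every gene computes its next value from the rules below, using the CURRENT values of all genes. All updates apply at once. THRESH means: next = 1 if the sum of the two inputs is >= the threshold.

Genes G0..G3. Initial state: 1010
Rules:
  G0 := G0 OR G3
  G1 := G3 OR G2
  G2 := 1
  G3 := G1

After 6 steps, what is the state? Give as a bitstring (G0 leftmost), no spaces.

Step 1: G0=G0|G3=1|0=1 G1=G3|G2=0|1=1 G2=1(const) G3=G1=0 -> 1110
Step 2: G0=G0|G3=1|0=1 G1=G3|G2=0|1=1 G2=1(const) G3=G1=1 -> 1111
Step 3: G0=G0|G3=1|1=1 G1=G3|G2=1|1=1 G2=1(const) G3=G1=1 -> 1111
Step 4: G0=G0|G3=1|1=1 G1=G3|G2=1|1=1 G2=1(const) G3=G1=1 -> 1111
Step 5: G0=G0|G3=1|1=1 G1=G3|G2=1|1=1 G2=1(const) G3=G1=1 -> 1111
Step 6: G0=G0|G3=1|1=1 G1=G3|G2=1|1=1 G2=1(const) G3=G1=1 -> 1111

1111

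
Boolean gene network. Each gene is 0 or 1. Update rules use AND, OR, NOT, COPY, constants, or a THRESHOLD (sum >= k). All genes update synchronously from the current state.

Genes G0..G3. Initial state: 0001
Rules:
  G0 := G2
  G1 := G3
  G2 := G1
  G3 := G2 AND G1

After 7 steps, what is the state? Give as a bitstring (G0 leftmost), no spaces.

Step 1: G0=G2=0 G1=G3=1 G2=G1=0 G3=G2&G1=0&0=0 -> 0100
Step 2: G0=G2=0 G1=G3=0 G2=G1=1 G3=G2&G1=0&1=0 -> 0010
Step 3: G0=G2=1 G1=G3=0 G2=G1=0 G3=G2&G1=1&0=0 -> 1000
Step 4: G0=G2=0 G1=G3=0 G2=G1=0 G3=G2&G1=0&0=0 -> 0000
Step 5: G0=G2=0 G1=G3=0 G2=G1=0 G3=G2&G1=0&0=0 -> 0000
Step 6: G0=G2=0 G1=G3=0 G2=G1=0 G3=G2&G1=0&0=0 -> 0000
Step 7: G0=G2=0 G1=G3=0 G2=G1=0 G3=G2&G1=0&0=0 -> 0000

0000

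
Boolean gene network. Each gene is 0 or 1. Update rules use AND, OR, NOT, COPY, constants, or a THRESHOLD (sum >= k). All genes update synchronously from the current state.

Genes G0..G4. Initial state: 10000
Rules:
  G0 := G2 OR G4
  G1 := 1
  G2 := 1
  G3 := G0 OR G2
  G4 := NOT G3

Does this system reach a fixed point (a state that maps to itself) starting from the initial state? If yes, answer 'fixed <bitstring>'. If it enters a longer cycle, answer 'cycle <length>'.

Step 0: 10000
Step 1: G0=G2|G4=0|0=0 G1=1(const) G2=1(const) G3=G0|G2=1|0=1 G4=NOT G3=NOT 0=1 -> 01111
Step 2: G0=G2|G4=1|1=1 G1=1(const) G2=1(const) G3=G0|G2=0|1=1 G4=NOT G3=NOT 1=0 -> 11110
Step 3: G0=G2|G4=1|0=1 G1=1(const) G2=1(const) G3=G0|G2=1|1=1 G4=NOT G3=NOT 1=0 -> 11110
Fixed point reached at step 2: 11110

Answer: fixed 11110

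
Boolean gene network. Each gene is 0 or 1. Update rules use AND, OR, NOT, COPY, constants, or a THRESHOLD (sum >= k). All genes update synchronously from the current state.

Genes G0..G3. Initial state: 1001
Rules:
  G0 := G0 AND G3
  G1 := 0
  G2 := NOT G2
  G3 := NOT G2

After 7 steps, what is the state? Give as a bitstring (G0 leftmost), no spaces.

Step 1: G0=G0&G3=1&1=1 G1=0(const) G2=NOT G2=NOT 0=1 G3=NOT G2=NOT 0=1 -> 1011
Step 2: G0=G0&G3=1&1=1 G1=0(const) G2=NOT G2=NOT 1=0 G3=NOT G2=NOT 1=0 -> 1000
Step 3: G0=G0&G3=1&0=0 G1=0(const) G2=NOT G2=NOT 0=1 G3=NOT G2=NOT 0=1 -> 0011
Step 4: G0=G0&G3=0&1=0 G1=0(const) G2=NOT G2=NOT 1=0 G3=NOT G2=NOT 1=0 -> 0000
Step 5: G0=G0&G3=0&0=0 G1=0(const) G2=NOT G2=NOT 0=1 G3=NOT G2=NOT 0=1 -> 0011
Step 6: G0=G0&G3=0&1=0 G1=0(const) G2=NOT G2=NOT 1=0 G3=NOT G2=NOT 1=0 -> 0000
Step 7: G0=G0&G3=0&0=0 G1=0(const) G2=NOT G2=NOT 0=1 G3=NOT G2=NOT 0=1 -> 0011

0011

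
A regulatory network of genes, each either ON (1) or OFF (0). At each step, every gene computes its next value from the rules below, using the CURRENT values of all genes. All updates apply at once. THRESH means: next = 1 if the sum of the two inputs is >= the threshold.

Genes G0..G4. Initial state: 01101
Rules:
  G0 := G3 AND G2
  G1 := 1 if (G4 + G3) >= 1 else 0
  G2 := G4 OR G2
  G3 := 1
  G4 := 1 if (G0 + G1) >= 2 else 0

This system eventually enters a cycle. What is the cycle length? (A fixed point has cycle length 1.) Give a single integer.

Step 0: 01101
Step 1: G0=G3&G2=0&1=0 G1=(1+0>=1)=1 G2=G4|G2=1|1=1 G3=1(const) G4=(0+1>=2)=0 -> 01110
Step 2: G0=G3&G2=1&1=1 G1=(0+1>=1)=1 G2=G4|G2=0|1=1 G3=1(const) G4=(0+1>=2)=0 -> 11110
Step 3: G0=G3&G2=1&1=1 G1=(0+1>=1)=1 G2=G4|G2=0|1=1 G3=1(const) G4=(1+1>=2)=1 -> 11111
Step 4: G0=G3&G2=1&1=1 G1=(1+1>=1)=1 G2=G4|G2=1|1=1 G3=1(const) G4=(1+1>=2)=1 -> 11111
State from step 4 equals state from step 3 -> cycle length 1

Answer: 1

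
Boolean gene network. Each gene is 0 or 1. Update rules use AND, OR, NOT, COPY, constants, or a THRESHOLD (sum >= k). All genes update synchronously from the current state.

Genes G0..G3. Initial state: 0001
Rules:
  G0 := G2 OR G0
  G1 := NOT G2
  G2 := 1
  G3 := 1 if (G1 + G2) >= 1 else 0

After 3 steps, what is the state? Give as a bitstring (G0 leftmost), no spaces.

Step 1: G0=G2|G0=0|0=0 G1=NOT G2=NOT 0=1 G2=1(const) G3=(0+0>=1)=0 -> 0110
Step 2: G0=G2|G0=1|0=1 G1=NOT G2=NOT 1=0 G2=1(const) G3=(1+1>=1)=1 -> 1011
Step 3: G0=G2|G0=1|1=1 G1=NOT G2=NOT 1=0 G2=1(const) G3=(0+1>=1)=1 -> 1011

1011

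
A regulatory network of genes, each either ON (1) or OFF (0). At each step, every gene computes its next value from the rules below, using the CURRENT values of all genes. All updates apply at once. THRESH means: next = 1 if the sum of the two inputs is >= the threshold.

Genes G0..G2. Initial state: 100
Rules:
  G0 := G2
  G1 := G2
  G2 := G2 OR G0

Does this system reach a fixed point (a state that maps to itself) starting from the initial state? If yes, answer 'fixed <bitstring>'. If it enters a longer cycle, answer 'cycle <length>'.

Answer: fixed 111

Derivation:
Step 0: 100
Step 1: G0=G2=0 G1=G2=0 G2=G2|G0=0|1=1 -> 001
Step 2: G0=G2=1 G1=G2=1 G2=G2|G0=1|0=1 -> 111
Step 3: G0=G2=1 G1=G2=1 G2=G2|G0=1|1=1 -> 111
Fixed point reached at step 2: 111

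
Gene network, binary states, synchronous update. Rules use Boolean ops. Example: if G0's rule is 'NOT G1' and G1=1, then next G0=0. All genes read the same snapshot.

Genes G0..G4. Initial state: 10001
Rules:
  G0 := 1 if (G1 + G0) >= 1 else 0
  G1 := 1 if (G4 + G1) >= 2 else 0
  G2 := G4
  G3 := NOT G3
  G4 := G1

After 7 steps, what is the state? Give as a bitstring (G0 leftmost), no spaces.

Step 1: G0=(0+1>=1)=1 G1=(1+0>=2)=0 G2=G4=1 G3=NOT G3=NOT 0=1 G4=G1=0 -> 10110
Step 2: G0=(0+1>=1)=1 G1=(0+0>=2)=0 G2=G4=0 G3=NOT G3=NOT 1=0 G4=G1=0 -> 10000
Step 3: G0=(0+1>=1)=1 G1=(0+0>=2)=0 G2=G4=0 G3=NOT G3=NOT 0=1 G4=G1=0 -> 10010
Step 4: G0=(0+1>=1)=1 G1=(0+0>=2)=0 G2=G4=0 G3=NOT G3=NOT 1=0 G4=G1=0 -> 10000
Step 5: G0=(0+1>=1)=1 G1=(0+0>=2)=0 G2=G4=0 G3=NOT G3=NOT 0=1 G4=G1=0 -> 10010
Step 6: G0=(0+1>=1)=1 G1=(0+0>=2)=0 G2=G4=0 G3=NOT G3=NOT 1=0 G4=G1=0 -> 10000
Step 7: G0=(0+1>=1)=1 G1=(0+0>=2)=0 G2=G4=0 G3=NOT G3=NOT 0=1 G4=G1=0 -> 10010

10010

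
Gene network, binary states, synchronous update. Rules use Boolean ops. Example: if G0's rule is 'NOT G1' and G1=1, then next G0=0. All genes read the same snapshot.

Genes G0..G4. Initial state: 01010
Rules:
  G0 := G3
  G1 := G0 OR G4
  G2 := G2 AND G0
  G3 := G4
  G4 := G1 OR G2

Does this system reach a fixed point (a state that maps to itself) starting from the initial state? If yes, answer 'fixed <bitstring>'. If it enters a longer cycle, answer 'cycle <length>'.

Step 0: 01010
Step 1: G0=G3=1 G1=G0|G4=0|0=0 G2=G2&G0=0&0=0 G3=G4=0 G4=G1|G2=1|0=1 -> 10001
Step 2: G0=G3=0 G1=G0|G4=1|1=1 G2=G2&G0=0&1=0 G3=G4=1 G4=G1|G2=0|0=0 -> 01010
Cycle of length 2 starting at step 0 -> no fixed point

Answer: cycle 2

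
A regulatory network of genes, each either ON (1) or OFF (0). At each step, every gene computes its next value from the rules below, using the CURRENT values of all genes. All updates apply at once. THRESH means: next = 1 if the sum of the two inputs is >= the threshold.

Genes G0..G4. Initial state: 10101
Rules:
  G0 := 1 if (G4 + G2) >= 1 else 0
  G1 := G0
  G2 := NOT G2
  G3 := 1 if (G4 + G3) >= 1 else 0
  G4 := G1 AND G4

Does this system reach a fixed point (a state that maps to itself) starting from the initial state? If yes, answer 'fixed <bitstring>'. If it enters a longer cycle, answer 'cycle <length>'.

Answer: cycle 2

Derivation:
Step 0: 10101
Step 1: G0=(1+1>=1)=1 G1=G0=1 G2=NOT G2=NOT 1=0 G3=(1+0>=1)=1 G4=G1&G4=0&1=0 -> 11010
Step 2: G0=(0+0>=1)=0 G1=G0=1 G2=NOT G2=NOT 0=1 G3=(0+1>=1)=1 G4=G1&G4=1&0=0 -> 01110
Step 3: G0=(0+1>=1)=1 G1=G0=0 G2=NOT G2=NOT 1=0 G3=(0+1>=1)=1 G4=G1&G4=1&0=0 -> 10010
Step 4: G0=(0+0>=1)=0 G1=G0=1 G2=NOT G2=NOT 0=1 G3=(0+1>=1)=1 G4=G1&G4=0&0=0 -> 01110
Cycle of length 2 starting at step 2 -> no fixed point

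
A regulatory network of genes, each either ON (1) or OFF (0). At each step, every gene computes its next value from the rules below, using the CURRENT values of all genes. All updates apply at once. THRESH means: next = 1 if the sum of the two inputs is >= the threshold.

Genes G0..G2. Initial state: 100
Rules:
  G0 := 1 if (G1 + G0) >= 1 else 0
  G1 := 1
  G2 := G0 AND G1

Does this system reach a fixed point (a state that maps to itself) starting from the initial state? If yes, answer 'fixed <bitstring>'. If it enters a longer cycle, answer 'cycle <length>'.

Step 0: 100
Step 1: G0=(0+1>=1)=1 G1=1(const) G2=G0&G1=1&0=0 -> 110
Step 2: G0=(1+1>=1)=1 G1=1(const) G2=G0&G1=1&1=1 -> 111
Step 3: G0=(1+1>=1)=1 G1=1(const) G2=G0&G1=1&1=1 -> 111
Fixed point reached at step 2: 111

Answer: fixed 111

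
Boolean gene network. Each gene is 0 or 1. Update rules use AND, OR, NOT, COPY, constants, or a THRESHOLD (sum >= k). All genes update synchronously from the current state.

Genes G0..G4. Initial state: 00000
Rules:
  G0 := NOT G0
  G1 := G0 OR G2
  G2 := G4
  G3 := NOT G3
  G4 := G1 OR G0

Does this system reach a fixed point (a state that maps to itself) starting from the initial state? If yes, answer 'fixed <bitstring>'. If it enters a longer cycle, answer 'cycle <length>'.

Answer: cycle 2

Derivation:
Step 0: 00000
Step 1: G0=NOT G0=NOT 0=1 G1=G0|G2=0|0=0 G2=G4=0 G3=NOT G3=NOT 0=1 G4=G1|G0=0|0=0 -> 10010
Step 2: G0=NOT G0=NOT 1=0 G1=G0|G2=1|0=1 G2=G4=0 G3=NOT G3=NOT 1=0 G4=G1|G0=0|1=1 -> 01001
Step 3: G0=NOT G0=NOT 0=1 G1=G0|G2=0|0=0 G2=G4=1 G3=NOT G3=NOT 0=1 G4=G1|G0=1|0=1 -> 10111
Step 4: G0=NOT G0=NOT 1=0 G1=G0|G2=1|1=1 G2=G4=1 G3=NOT G3=NOT 1=0 G4=G1|G0=0|1=1 -> 01101
Step 5: G0=NOT G0=NOT 0=1 G1=G0|G2=0|1=1 G2=G4=1 G3=NOT G3=NOT 0=1 G4=G1|G0=1|0=1 -> 11111
Step 6: G0=NOT G0=NOT 1=0 G1=G0|G2=1|1=1 G2=G4=1 G3=NOT G3=NOT 1=0 G4=G1|G0=1|1=1 -> 01101
Cycle of length 2 starting at step 4 -> no fixed point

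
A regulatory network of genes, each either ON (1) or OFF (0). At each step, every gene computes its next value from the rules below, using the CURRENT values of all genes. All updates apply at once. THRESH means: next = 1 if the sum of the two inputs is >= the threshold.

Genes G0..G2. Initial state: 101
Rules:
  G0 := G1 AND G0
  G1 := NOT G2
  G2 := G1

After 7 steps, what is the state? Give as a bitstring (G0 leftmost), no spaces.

Step 1: G0=G1&G0=0&1=0 G1=NOT G2=NOT 1=0 G2=G1=0 -> 000
Step 2: G0=G1&G0=0&0=0 G1=NOT G2=NOT 0=1 G2=G1=0 -> 010
Step 3: G0=G1&G0=1&0=0 G1=NOT G2=NOT 0=1 G2=G1=1 -> 011
Step 4: G0=G1&G0=1&0=0 G1=NOT G2=NOT 1=0 G2=G1=1 -> 001
Step 5: G0=G1&G0=0&0=0 G1=NOT G2=NOT 1=0 G2=G1=0 -> 000
Step 6: G0=G1&G0=0&0=0 G1=NOT G2=NOT 0=1 G2=G1=0 -> 010
Step 7: G0=G1&G0=1&0=0 G1=NOT G2=NOT 0=1 G2=G1=1 -> 011

011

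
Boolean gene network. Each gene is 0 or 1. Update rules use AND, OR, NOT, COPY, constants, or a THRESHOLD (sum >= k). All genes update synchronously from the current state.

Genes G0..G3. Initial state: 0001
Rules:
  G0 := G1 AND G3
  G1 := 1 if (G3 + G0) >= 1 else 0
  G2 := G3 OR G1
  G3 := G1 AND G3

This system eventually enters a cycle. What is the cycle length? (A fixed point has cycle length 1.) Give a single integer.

Step 0: 0001
Step 1: G0=G1&G3=0&1=0 G1=(1+0>=1)=1 G2=G3|G1=1|0=1 G3=G1&G3=0&1=0 -> 0110
Step 2: G0=G1&G3=1&0=0 G1=(0+0>=1)=0 G2=G3|G1=0|1=1 G3=G1&G3=1&0=0 -> 0010
Step 3: G0=G1&G3=0&0=0 G1=(0+0>=1)=0 G2=G3|G1=0|0=0 G3=G1&G3=0&0=0 -> 0000
Step 4: G0=G1&G3=0&0=0 G1=(0+0>=1)=0 G2=G3|G1=0|0=0 G3=G1&G3=0&0=0 -> 0000
State from step 4 equals state from step 3 -> cycle length 1

Answer: 1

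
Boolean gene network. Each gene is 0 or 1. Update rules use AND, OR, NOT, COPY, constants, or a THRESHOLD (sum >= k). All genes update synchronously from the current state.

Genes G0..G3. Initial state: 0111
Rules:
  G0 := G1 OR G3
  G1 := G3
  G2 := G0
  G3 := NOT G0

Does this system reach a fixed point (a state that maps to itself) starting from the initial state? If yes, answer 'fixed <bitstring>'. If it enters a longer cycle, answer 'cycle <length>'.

Step 0: 0111
Step 1: G0=G1|G3=1|1=1 G1=G3=1 G2=G0=0 G3=NOT G0=NOT 0=1 -> 1101
Step 2: G0=G1|G3=1|1=1 G1=G3=1 G2=G0=1 G3=NOT G0=NOT 1=0 -> 1110
Step 3: G0=G1|G3=1|0=1 G1=G3=0 G2=G0=1 G3=NOT G0=NOT 1=0 -> 1010
Step 4: G0=G1|G3=0|0=0 G1=G3=0 G2=G0=1 G3=NOT G0=NOT 1=0 -> 0010
Step 5: G0=G1|G3=0|0=0 G1=G3=0 G2=G0=0 G3=NOT G0=NOT 0=1 -> 0001
Step 6: G0=G1|G3=0|1=1 G1=G3=1 G2=G0=0 G3=NOT G0=NOT 0=1 -> 1101
Cycle of length 5 starting at step 1 -> no fixed point

Answer: cycle 5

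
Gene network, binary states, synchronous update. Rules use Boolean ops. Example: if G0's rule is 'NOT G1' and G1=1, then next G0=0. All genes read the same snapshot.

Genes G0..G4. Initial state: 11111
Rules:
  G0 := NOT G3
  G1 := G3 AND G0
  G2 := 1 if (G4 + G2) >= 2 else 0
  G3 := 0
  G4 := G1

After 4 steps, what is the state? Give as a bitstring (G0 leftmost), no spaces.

Step 1: G0=NOT G3=NOT 1=0 G1=G3&G0=1&1=1 G2=(1+1>=2)=1 G3=0(const) G4=G1=1 -> 01101
Step 2: G0=NOT G3=NOT 0=1 G1=G3&G0=0&0=0 G2=(1+1>=2)=1 G3=0(const) G4=G1=1 -> 10101
Step 3: G0=NOT G3=NOT 0=1 G1=G3&G0=0&1=0 G2=(1+1>=2)=1 G3=0(const) G4=G1=0 -> 10100
Step 4: G0=NOT G3=NOT 0=1 G1=G3&G0=0&1=0 G2=(0+1>=2)=0 G3=0(const) G4=G1=0 -> 10000

10000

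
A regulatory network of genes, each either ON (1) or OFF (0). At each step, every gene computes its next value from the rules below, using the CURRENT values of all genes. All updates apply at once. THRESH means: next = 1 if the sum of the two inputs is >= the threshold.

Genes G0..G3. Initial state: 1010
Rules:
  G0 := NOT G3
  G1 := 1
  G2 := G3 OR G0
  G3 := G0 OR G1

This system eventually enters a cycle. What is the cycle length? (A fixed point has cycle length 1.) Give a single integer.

Answer: 1

Derivation:
Step 0: 1010
Step 1: G0=NOT G3=NOT 0=1 G1=1(const) G2=G3|G0=0|1=1 G3=G0|G1=1|0=1 -> 1111
Step 2: G0=NOT G3=NOT 1=0 G1=1(const) G2=G3|G0=1|1=1 G3=G0|G1=1|1=1 -> 0111
Step 3: G0=NOT G3=NOT 1=0 G1=1(const) G2=G3|G0=1|0=1 G3=G0|G1=0|1=1 -> 0111
State from step 3 equals state from step 2 -> cycle length 1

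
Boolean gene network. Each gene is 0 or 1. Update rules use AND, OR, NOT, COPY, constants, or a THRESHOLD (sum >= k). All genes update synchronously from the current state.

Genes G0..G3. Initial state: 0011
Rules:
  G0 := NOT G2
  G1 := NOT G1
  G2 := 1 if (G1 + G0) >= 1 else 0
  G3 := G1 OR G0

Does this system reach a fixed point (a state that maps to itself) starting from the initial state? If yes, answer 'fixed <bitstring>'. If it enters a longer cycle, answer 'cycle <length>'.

Answer: cycle 4

Derivation:
Step 0: 0011
Step 1: G0=NOT G2=NOT 1=0 G1=NOT G1=NOT 0=1 G2=(0+0>=1)=0 G3=G1|G0=0|0=0 -> 0100
Step 2: G0=NOT G2=NOT 0=1 G1=NOT G1=NOT 1=0 G2=(1+0>=1)=1 G3=G1|G0=1|0=1 -> 1011
Step 3: G0=NOT G2=NOT 1=0 G1=NOT G1=NOT 0=1 G2=(0+1>=1)=1 G3=G1|G0=0|1=1 -> 0111
Step 4: G0=NOT G2=NOT 1=0 G1=NOT G1=NOT 1=0 G2=(1+0>=1)=1 G3=G1|G0=1|0=1 -> 0011
Cycle of length 4 starting at step 0 -> no fixed point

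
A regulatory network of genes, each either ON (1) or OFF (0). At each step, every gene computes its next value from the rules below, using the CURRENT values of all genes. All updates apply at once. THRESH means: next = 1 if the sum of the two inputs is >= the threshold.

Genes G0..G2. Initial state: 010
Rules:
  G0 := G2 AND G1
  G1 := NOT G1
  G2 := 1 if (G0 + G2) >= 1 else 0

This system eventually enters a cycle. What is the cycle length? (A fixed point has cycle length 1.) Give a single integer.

Answer: 2

Derivation:
Step 0: 010
Step 1: G0=G2&G1=0&1=0 G1=NOT G1=NOT 1=0 G2=(0+0>=1)=0 -> 000
Step 2: G0=G2&G1=0&0=0 G1=NOT G1=NOT 0=1 G2=(0+0>=1)=0 -> 010
State from step 2 equals state from step 0 -> cycle length 2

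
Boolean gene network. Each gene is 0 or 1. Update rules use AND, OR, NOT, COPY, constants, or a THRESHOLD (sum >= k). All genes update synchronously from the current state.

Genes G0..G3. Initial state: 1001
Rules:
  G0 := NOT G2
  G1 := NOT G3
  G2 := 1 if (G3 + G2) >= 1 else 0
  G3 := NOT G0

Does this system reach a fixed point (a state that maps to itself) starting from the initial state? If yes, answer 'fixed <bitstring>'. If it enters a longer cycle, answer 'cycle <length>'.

Answer: fixed 0011

Derivation:
Step 0: 1001
Step 1: G0=NOT G2=NOT 0=1 G1=NOT G3=NOT 1=0 G2=(1+0>=1)=1 G3=NOT G0=NOT 1=0 -> 1010
Step 2: G0=NOT G2=NOT 1=0 G1=NOT G3=NOT 0=1 G2=(0+1>=1)=1 G3=NOT G0=NOT 1=0 -> 0110
Step 3: G0=NOT G2=NOT 1=0 G1=NOT G3=NOT 0=1 G2=(0+1>=1)=1 G3=NOT G0=NOT 0=1 -> 0111
Step 4: G0=NOT G2=NOT 1=0 G1=NOT G3=NOT 1=0 G2=(1+1>=1)=1 G3=NOT G0=NOT 0=1 -> 0011
Step 5: G0=NOT G2=NOT 1=0 G1=NOT G3=NOT 1=0 G2=(1+1>=1)=1 G3=NOT G0=NOT 0=1 -> 0011
Fixed point reached at step 4: 0011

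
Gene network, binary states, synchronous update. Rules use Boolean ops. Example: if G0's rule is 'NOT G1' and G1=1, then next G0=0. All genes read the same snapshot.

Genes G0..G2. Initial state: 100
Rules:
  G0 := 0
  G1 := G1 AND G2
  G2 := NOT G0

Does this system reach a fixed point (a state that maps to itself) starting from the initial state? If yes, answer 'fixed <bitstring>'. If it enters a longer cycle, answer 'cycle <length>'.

Step 0: 100
Step 1: G0=0(const) G1=G1&G2=0&0=0 G2=NOT G0=NOT 1=0 -> 000
Step 2: G0=0(const) G1=G1&G2=0&0=0 G2=NOT G0=NOT 0=1 -> 001
Step 3: G0=0(const) G1=G1&G2=0&1=0 G2=NOT G0=NOT 0=1 -> 001
Fixed point reached at step 2: 001

Answer: fixed 001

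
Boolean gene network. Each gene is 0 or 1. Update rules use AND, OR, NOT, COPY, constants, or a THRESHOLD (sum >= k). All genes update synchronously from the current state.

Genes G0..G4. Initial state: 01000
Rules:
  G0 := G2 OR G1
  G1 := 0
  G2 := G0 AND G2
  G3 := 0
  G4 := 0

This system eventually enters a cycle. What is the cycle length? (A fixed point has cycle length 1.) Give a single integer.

Step 0: 01000
Step 1: G0=G2|G1=0|1=1 G1=0(const) G2=G0&G2=0&0=0 G3=0(const) G4=0(const) -> 10000
Step 2: G0=G2|G1=0|0=0 G1=0(const) G2=G0&G2=1&0=0 G3=0(const) G4=0(const) -> 00000
Step 3: G0=G2|G1=0|0=0 G1=0(const) G2=G0&G2=0&0=0 G3=0(const) G4=0(const) -> 00000
State from step 3 equals state from step 2 -> cycle length 1

Answer: 1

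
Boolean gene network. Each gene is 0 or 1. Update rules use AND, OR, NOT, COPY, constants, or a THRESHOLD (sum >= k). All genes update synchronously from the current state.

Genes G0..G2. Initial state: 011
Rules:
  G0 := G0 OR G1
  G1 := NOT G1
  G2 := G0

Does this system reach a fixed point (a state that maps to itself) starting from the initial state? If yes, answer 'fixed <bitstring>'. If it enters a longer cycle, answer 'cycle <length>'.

Step 0: 011
Step 1: G0=G0|G1=0|1=1 G1=NOT G1=NOT 1=0 G2=G0=0 -> 100
Step 2: G0=G0|G1=1|0=1 G1=NOT G1=NOT 0=1 G2=G0=1 -> 111
Step 3: G0=G0|G1=1|1=1 G1=NOT G1=NOT 1=0 G2=G0=1 -> 101
Step 4: G0=G0|G1=1|0=1 G1=NOT G1=NOT 0=1 G2=G0=1 -> 111
Cycle of length 2 starting at step 2 -> no fixed point

Answer: cycle 2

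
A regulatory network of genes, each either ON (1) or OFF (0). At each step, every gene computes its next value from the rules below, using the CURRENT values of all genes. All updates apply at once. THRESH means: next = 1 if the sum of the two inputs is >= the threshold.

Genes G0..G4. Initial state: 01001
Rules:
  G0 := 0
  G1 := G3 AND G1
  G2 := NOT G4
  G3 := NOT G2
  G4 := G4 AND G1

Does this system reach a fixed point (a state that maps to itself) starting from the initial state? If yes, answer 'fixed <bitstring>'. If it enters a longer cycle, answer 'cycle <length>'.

Answer: fixed 00100

Derivation:
Step 0: 01001
Step 1: G0=0(const) G1=G3&G1=0&1=0 G2=NOT G4=NOT 1=0 G3=NOT G2=NOT 0=1 G4=G4&G1=1&1=1 -> 00011
Step 2: G0=0(const) G1=G3&G1=1&0=0 G2=NOT G4=NOT 1=0 G3=NOT G2=NOT 0=1 G4=G4&G1=1&0=0 -> 00010
Step 3: G0=0(const) G1=G3&G1=1&0=0 G2=NOT G4=NOT 0=1 G3=NOT G2=NOT 0=1 G4=G4&G1=0&0=0 -> 00110
Step 4: G0=0(const) G1=G3&G1=1&0=0 G2=NOT G4=NOT 0=1 G3=NOT G2=NOT 1=0 G4=G4&G1=0&0=0 -> 00100
Step 5: G0=0(const) G1=G3&G1=0&0=0 G2=NOT G4=NOT 0=1 G3=NOT G2=NOT 1=0 G4=G4&G1=0&0=0 -> 00100
Fixed point reached at step 4: 00100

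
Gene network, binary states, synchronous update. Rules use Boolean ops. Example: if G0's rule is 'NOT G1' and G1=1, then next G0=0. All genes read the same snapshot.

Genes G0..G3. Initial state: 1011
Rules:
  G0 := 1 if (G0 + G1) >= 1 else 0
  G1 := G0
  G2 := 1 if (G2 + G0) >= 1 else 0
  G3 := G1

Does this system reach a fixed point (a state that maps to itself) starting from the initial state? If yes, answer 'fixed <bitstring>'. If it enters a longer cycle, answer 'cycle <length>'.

Answer: fixed 1111

Derivation:
Step 0: 1011
Step 1: G0=(1+0>=1)=1 G1=G0=1 G2=(1+1>=1)=1 G3=G1=0 -> 1110
Step 2: G0=(1+1>=1)=1 G1=G0=1 G2=(1+1>=1)=1 G3=G1=1 -> 1111
Step 3: G0=(1+1>=1)=1 G1=G0=1 G2=(1+1>=1)=1 G3=G1=1 -> 1111
Fixed point reached at step 2: 1111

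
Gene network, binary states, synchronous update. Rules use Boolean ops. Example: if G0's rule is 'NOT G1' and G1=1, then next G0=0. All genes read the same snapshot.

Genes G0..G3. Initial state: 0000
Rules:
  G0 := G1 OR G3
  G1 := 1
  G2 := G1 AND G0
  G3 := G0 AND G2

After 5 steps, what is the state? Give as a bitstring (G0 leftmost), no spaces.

Step 1: G0=G1|G3=0|0=0 G1=1(const) G2=G1&G0=0&0=0 G3=G0&G2=0&0=0 -> 0100
Step 2: G0=G1|G3=1|0=1 G1=1(const) G2=G1&G0=1&0=0 G3=G0&G2=0&0=0 -> 1100
Step 3: G0=G1|G3=1|0=1 G1=1(const) G2=G1&G0=1&1=1 G3=G0&G2=1&0=0 -> 1110
Step 4: G0=G1|G3=1|0=1 G1=1(const) G2=G1&G0=1&1=1 G3=G0&G2=1&1=1 -> 1111
Step 5: G0=G1|G3=1|1=1 G1=1(const) G2=G1&G0=1&1=1 G3=G0&G2=1&1=1 -> 1111

1111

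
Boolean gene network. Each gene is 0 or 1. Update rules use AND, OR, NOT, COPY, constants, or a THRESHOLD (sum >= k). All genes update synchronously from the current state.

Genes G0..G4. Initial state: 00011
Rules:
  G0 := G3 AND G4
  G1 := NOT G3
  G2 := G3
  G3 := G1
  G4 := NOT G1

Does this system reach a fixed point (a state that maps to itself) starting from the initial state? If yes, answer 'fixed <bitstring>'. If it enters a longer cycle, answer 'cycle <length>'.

Step 0: 00011
Step 1: G0=G3&G4=1&1=1 G1=NOT G3=NOT 1=0 G2=G3=1 G3=G1=0 G4=NOT G1=NOT 0=1 -> 10101
Step 2: G0=G3&G4=0&1=0 G1=NOT G3=NOT 0=1 G2=G3=0 G3=G1=0 G4=NOT G1=NOT 0=1 -> 01001
Step 3: G0=G3&G4=0&1=0 G1=NOT G3=NOT 0=1 G2=G3=0 G3=G1=1 G4=NOT G1=NOT 1=0 -> 01010
Step 4: G0=G3&G4=1&0=0 G1=NOT G3=NOT 1=0 G2=G3=1 G3=G1=1 G4=NOT G1=NOT 1=0 -> 00110
Step 5: G0=G3&G4=1&0=0 G1=NOT G3=NOT 1=0 G2=G3=1 G3=G1=0 G4=NOT G1=NOT 0=1 -> 00101
Step 6: G0=G3&G4=0&1=0 G1=NOT G3=NOT 0=1 G2=G3=0 G3=G1=0 G4=NOT G1=NOT 0=1 -> 01001
Cycle of length 4 starting at step 2 -> no fixed point

Answer: cycle 4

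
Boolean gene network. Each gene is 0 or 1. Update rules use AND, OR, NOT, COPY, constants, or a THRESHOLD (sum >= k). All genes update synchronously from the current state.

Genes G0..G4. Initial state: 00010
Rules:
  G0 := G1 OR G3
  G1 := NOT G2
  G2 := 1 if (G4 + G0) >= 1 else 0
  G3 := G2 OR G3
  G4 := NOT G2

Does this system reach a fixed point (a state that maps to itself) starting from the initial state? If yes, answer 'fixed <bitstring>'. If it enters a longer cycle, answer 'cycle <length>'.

Step 0: 00010
Step 1: G0=G1|G3=0|1=1 G1=NOT G2=NOT 0=1 G2=(0+0>=1)=0 G3=G2|G3=0|1=1 G4=NOT G2=NOT 0=1 -> 11011
Step 2: G0=G1|G3=1|1=1 G1=NOT G2=NOT 0=1 G2=(1+1>=1)=1 G3=G2|G3=0|1=1 G4=NOT G2=NOT 0=1 -> 11111
Step 3: G0=G1|G3=1|1=1 G1=NOT G2=NOT 1=0 G2=(1+1>=1)=1 G3=G2|G3=1|1=1 G4=NOT G2=NOT 1=0 -> 10110
Step 4: G0=G1|G3=0|1=1 G1=NOT G2=NOT 1=0 G2=(0+1>=1)=1 G3=G2|G3=1|1=1 G4=NOT G2=NOT 1=0 -> 10110
Fixed point reached at step 3: 10110

Answer: fixed 10110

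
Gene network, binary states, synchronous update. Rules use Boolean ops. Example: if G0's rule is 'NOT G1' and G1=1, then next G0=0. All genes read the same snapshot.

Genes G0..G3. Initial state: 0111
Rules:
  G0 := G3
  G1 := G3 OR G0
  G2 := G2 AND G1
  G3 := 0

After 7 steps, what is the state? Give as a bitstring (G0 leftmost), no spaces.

Step 1: G0=G3=1 G1=G3|G0=1|0=1 G2=G2&G1=1&1=1 G3=0(const) -> 1110
Step 2: G0=G3=0 G1=G3|G0=0|1=1 G2=G2&G1=1&1=1 G3=0(const) -> 0110
Step 3: G0=G3=0 G1=G3|G0=0|0=0 G2=G2&G1=1&1=1 G3=0(const) -> 0010
Step 4: G0=G3=0 G1=G3|G0=0|0=0 G2=G2&G1=1&0=0 G3=0(const) -> 0000
Step 5: G0=G3=0 G1=G3|G0=0|0=0 G2=G2&G1=0&0=0 G3=0(const) -> 0000
Step 6: G0=G3=0 G1=G3|G0=0|0=0 G2=G2&G1=0&0=0 G3=0(const) -> 0000
Step 7: G0=G3=0 G1=G3|G0=0|0=0 G2=G2&G1=0&0=0 G3=0(const) -> 0000

0000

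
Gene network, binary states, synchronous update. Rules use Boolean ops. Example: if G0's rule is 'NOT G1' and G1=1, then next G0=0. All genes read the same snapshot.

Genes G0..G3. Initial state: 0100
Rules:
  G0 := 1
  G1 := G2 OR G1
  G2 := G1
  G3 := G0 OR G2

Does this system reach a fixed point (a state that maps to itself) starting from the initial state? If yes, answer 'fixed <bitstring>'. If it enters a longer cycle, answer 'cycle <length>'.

Answer: fixed 1111

Derivation:
Step 0: 0100
Step 1: G0=1(const) G1=G2|G1=0|1=1 G2=G1=1 G3=G0|G2=0|0=0 -> 1110
Step 2: G0=1(const) G1=G2|G1=1|1=1 G2=G1=1 G3=G0|G2=1|1=1 -> 1111
Step 3: G0=1(const) G1=G2|G1=1|1=1 G2=G1=1 G3=G0|G2=1|1=1 -> 1111
Fixed point reached at step 2: 1111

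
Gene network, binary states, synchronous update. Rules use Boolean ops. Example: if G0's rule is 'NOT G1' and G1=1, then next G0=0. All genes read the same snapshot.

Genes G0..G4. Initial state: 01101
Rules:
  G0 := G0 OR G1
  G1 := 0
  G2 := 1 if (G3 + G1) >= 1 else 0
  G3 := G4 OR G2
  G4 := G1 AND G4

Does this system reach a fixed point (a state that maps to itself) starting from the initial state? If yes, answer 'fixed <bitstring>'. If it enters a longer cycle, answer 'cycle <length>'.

Step 0: 01101
Step 1: G0=G0|G1=0|1=1 G1=0(const) G2=(0+1>=1)=1 G3=G4|G2=1|1=1 G4=G1&G4=1&1=1 -> 10111
Step 2: G0=G0|G1=1|0=1 G1=0(const) G2=(1+0>=1)=1 G3=G4|G2=1|1=1 G4=G1&G4=0&1=0 -> 10110
Step 3: G0=G0|G1=1|0=1 G1=0(const) G2=(1+0>=1)=1 G3=G4|G2=0|1=1 G4=G1&G4=0&0=0 -> 10110
Fixed point reached at step 2: 10110

Answer: fixed 10110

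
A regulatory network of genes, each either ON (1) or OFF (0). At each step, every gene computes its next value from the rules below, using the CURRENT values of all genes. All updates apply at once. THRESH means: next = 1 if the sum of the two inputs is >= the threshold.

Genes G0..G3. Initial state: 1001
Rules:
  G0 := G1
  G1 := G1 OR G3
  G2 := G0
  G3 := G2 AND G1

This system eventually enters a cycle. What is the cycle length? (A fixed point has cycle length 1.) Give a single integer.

Step 0: 1001
Step 1: G0=G1=0 G1=G1|G3=0|1=1 G2=G0=1 G3=G2&G1=0&0=0 -> 0110
Step 2: G0=G1=1 G1=G1|G3=1|0=1 G2=G0=0 G3=G2&G1=1&1=1 -> 1101
Step 3: G0=G1=1 G1=G1|G3=1|1=1 G2=G0=1 G3=G2&G1=0&1=0 -> 1110
Step 4: G0=G1=1 G1=G1|G3=1|0=1 G2=G0=1 G3=G2&G1=1&1=1 -> 1111
Step 5: G0=G1=1 G1=G1|G3=1|1=1 G2=G0=1 G3=G2&G1=1&1=1 -> 1111
State from step 5 equals state from step 4 -> cycle length 1

Answer: 1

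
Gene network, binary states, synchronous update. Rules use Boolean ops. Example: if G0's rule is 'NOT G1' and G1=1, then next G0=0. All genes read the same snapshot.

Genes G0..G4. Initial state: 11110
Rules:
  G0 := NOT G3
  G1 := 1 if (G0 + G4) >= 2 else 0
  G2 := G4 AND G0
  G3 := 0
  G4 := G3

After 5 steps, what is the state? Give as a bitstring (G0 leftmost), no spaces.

Step 1: G0=NOT G3=NOT 1=0 G1=(1+0>=2)=0 G2=G4&G0=0&1=0 G3=0(const) G4=G3=1 -> 00001
Step 2: G0=NOT G3=NOT 0=1 G1=(0+1>=2)=0 G2=G4&G0=1&0=0 G3=0(const) G4=G3=0 -> 10000
Step 3: G0=NOT G3=NOT 0=1 G1=(1+0>=2)=0 G2=G4&G0=0&1=0 G3=0(const) G4=G3=0 -> 10000
Step 4: G0=NOT G3=NOT 0=1 G1=(1+0>=2)=0 G2=G4&G0=0&1=0 G3=0(const) G4=G3=0 -> 10000
Step 5: G0=NOT G3=NOT 0=1 G1=(1+0>=2)=0 G2=G4&G0=0&1=0 G3=0(const) G4=G3=0 -> 10000

10000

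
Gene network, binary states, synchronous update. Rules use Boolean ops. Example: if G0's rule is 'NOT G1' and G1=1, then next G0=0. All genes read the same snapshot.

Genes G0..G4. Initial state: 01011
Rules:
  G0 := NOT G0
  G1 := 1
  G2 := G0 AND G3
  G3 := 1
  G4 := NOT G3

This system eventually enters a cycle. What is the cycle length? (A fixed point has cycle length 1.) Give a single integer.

Answer: 2

Derivation:
Step 0: 01011
Step 1: G0=NOT G0=NOT 0=1 G1=1(const) G2=G0&G3=0&1=0 G3=1(const) G4=NOT G3=NOT 1=0 -> 11010
Step 2: G0=NOT G0=NOT 1=0 G1=1(const) G2=G0&G3=1&1=1 G3=1(const) G4=NOT G3=NOT 1=0 -> 01110
Step 3: G0=NOT G0=NOT 0=1 G1=1(const) G2=G0&G3=0&1=0 G3=1(const) G4=NOT G3=NOT 1=0 -> 11010
State from step 3 equals state from step 1 -> cycle length 2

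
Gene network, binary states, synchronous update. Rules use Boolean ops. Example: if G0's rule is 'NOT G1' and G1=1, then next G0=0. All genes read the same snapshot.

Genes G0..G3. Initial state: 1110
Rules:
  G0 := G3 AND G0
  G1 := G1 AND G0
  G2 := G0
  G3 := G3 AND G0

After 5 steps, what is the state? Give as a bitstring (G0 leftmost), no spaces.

Step 1: G0=G3&G0=0&1=0 G1=G1&G0=1&1=1 G2=G0=1 G3=G3&G0=0&1=0 -> 0110
Step 2: G0=G3&G0=0&0=0 G1=G1&G0=1&0=0 G2=G0=0 G3=G3&G0=0&0=0 -> 0000
Step 3: G0=G3&G0=0&0=0 G1=G1&G0=0&0=0 G2=G0=0 G3=G3&G0=0&0=0 -> 0000
Step 4: G0=G3&G0=0&0=0 G1=G1&G0=0&0=0 G2=G0=0 G3=G3&G0=0&0=0 -> 0000
Step 5: G0=G3&G0=0&0=0 G1=G1&G0=0&0=0 G2=G0=0 G3=G3&G0=0&0=0 -> 0000

0000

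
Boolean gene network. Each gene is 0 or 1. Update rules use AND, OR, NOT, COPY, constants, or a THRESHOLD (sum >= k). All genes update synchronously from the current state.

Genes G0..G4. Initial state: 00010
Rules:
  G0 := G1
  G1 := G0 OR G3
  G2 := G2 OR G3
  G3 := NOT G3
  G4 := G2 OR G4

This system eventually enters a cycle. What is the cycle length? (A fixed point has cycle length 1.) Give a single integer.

Answer: 2

Derivation:
Step 0: 00010
Step 1: G0=G1=0 G1=G0|G3=0|1=1 G2=G2|G3=0|1=1 G3=NOT G3=NOT 1=0 G4=G2|G4=0|0=0 -> 01100
Step 2: G0=G1=1 G1=G0|G3=0|0=0 G2=G2|G3=1|0=1 G3=NOT G3=NOT 0=1 G4=G2|G4=1|0=1 -> 10111
Step 3: G0=G1=0 G1=G0|G3=1|1=1 G2=G2|G3=1|1=1 G3=NOT G3=NOT 1=0 G4=G2|G4=1|1=1 -> 01101
Step 4: G0=G1=1 G1=G0|G3=0|0=0 G2=G2|G3=1|0=1 G3=NOT G3=NOT 0=1 G4=G2|G4=1|1=1 -> 10111
State from step 4 equals state from step 2 -> cycle length 2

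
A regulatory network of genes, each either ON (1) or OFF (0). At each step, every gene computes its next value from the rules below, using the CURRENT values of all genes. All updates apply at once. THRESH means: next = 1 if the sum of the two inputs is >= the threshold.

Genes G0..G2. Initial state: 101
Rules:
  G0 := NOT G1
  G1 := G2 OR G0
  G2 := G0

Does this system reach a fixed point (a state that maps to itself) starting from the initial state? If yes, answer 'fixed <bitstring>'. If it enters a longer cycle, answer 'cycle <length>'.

Step 0: 101
Step 1: G0=NOT G1=NOT 0=1 G1=G2|G0=1|1=1 G2=G0=1 -> 111
Step 2: G0=NOT G1=NOT 1=0 G1=G2|G0=1|1=1 G2=G0=1 -> 011
Step 3: G0=NOT G1=NOT 1=0 G1=G2|G0=1|0=1 G2=G0=0 -> 010
Step 4: G0=NOT G1=NOT 1=0 G1=G2|G0=0|0=0 G2=G0=0 -> 000
Step 5: G0=NOT G1=NOT 0=1 G1=G2|G0=0|0=0 G2=G0=0 -> 100
Step 6: G0=NOT G1=NOT 0=1 G1=G2|G0=0|1=1 G2=G0=1 -> 111
Cycle of length 5 starting at step 1 -> no fixed point

Answer: cycle 5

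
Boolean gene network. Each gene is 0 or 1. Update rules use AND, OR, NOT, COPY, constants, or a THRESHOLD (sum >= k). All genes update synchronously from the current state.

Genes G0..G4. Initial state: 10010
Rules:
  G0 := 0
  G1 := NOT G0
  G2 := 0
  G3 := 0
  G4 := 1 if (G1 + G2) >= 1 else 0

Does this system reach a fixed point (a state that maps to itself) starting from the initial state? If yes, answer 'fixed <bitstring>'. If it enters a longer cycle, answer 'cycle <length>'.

Step 0: 10010
Step 1: G0=0(const) G1=NOT G0=NOT 1=0 G2=0(const) G3=0(const) G4=(0+0>=1)=0 -> 00000
Step 2: G0=0(const) G1=NOT G0=NOT 0=1 G2=0(const) G3=0(const) G4=(0+0>=1)=0 -> 01000
Step 3: G0=0(const) G1=NOT G0=NOT 0=1 G2=0(const) G3=0(const) G4=(1+0>=1)=1 -> 01001
Step 4: G0=0(const) G1=NOT G0=NOT 0=1 G2=0(const) G3=0(const) G4=(1+0>=1)=1 -> 01001
Fixed point reached at step 3: 01001

Answer: fixed 01001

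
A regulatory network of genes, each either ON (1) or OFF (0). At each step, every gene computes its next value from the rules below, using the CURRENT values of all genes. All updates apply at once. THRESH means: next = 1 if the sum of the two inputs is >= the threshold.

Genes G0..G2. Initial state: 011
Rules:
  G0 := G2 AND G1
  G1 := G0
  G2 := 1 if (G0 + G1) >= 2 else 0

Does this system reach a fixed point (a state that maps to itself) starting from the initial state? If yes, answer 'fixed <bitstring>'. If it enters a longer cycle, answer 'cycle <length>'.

Step 0: 011
Step 1: G0=G2&G1=1&1=1 G1=G0=0 G2=(0+1>=2)=0 -> 100
Step 2: G0=G2&G1=0&0=0 G1=G0=1 G2=(1+0>=2)=0 -> 010
Step 3: G0=G2&G1=0&1=0 G1=G0=0 G2=(0+1>=2)=0 -> 000
Step 4: G0=G2&G1=0&0=0 G1=G0=0 G2=(0+0>=2)=0 -> 000
Fixed point reached at step 3: 000

Answer: fixed 000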